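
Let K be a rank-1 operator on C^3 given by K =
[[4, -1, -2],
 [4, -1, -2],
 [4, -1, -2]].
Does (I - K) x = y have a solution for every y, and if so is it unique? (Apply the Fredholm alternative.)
(I - K) is singular (det(I - K) = 0, i.e. 1 ∈ sigma(K)). (I - K) x = y is solvable iff y ⊥ ker((I - K)^*) = span{(4, -1, -2)}, i.e. iff 4y_1 - y_2 - 2y_3 = 0. When solvable, the solutions are x = y + c·(1, 1, 1), c arbitrary (ker(I - K) = span{(1, 1, 1)}, dimension 1).

K has rank 1, so it is an outer product K = u v^T: every row of K is a multiple of one row vector. Reading off the entries, u = (1, 1, 1) and v = (4, -1, -2) (row i of K equals u_i·v^T). A rank-one matrix u v^T satisfies K u = u (v·u) and kills the (2)-dimensional subspace v^⊥, so its characteristic polynomial is lambda^2 (lambda - v·u) with v·u = tr K = 1. Hence the eigenvalues of I - K are 1 (multiplicity 2) and 1 - (1) = 0, so det(I - K) = 0. (Direct check: I - K =
[[-3, 1, 2],
 [-4, 2, 2],
 [-4, 1, 3]]
has determinant 0.) So 1 is an eigenvalue of K and (I - K) is not invertible. The finite-dimensional Fredholm alternative says: either (I - K) is invertible, or ker(I - K) ≠ {0} and then range(I - K) = ker((I - K)^*)^⊥, with dim ker(I - K) = dim ker((I - K)^*). We are in the second case, so we need both kernels. Kernel of I - K: (I - K) u = u - u (v·u) = u - u = 0, so ker(I - K) = span{u} = span{(1, 1, 1)} (it is exactly 1-dimensional because rank(I - K) = 2). Kernel of the adjoint: K is real, so (I - K)^* = I - K^T = I - v u^T, and (I - v u^T) v = v - v (u·v) = 0; hence ker((I - K)^*) = span{v} = span{(4, -1, -2)}. Therefore (I - K) x = y is solvable iff <y, v> = 0, i.e. iff 4y_1 - y_2 - 2y_3 = 0. When this holds, K y = u (v·y) = 0, so (I - K) y = y and x = y is a particular solution; the full solution set is the line x = y + c·u = y + c·(1, 1, 1), c ∈ C.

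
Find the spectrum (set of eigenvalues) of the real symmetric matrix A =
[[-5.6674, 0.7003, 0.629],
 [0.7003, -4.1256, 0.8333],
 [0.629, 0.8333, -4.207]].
sigma(A) ≈ {-6, -5, -3}

A is real symmetric, so its spectrum consists of real eigenvalues. Expanding the characteristic polynomial of the displayed matrix gives
  det(λ I - A) = p(λ) = λ^3 + (14)λ^2 + (63)λ + (90).
Solving p(λ) = 0 yields eigenvalues ≈ -6, -5, -3. (A is shown rounded to 4 decimals, so these recover the underlying integer eigenvalues to within that precision.)
Verification: the trace of A = -14 equals the sum of eigenvalues -14, and det(A) ≈ -90.0007 matches the eigenvalue product -90.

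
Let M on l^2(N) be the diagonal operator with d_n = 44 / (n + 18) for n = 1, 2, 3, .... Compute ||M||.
||M|| = 44/19 (attained at n = 1)

For M diagonal, ||M|| = sup_n |d_n| = sup_n 44/(n + 18). This is positive and strictly decreasing in n, so the supremum is attained at n = 1: d_1 = 44/(1 + 18) = 44/19. Hence ||M|| = 44/19.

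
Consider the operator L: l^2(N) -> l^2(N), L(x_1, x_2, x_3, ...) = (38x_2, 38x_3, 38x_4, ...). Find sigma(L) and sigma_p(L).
sigma(L) = closed disk {z in C : |z| ≤ 38}; sigma_p(L) = open disk {z in C : |z| < 38}

Note L = 38·V where V is the unit left shift (V x)_k = x_{k+1}; so sigma(L) = 38·sigma(V) and ||L|| = 38||V||. ||L x||^2 = 1444sum_{k≥2} |x_k|^2 ≤ 1444||x||^2, with equality on {x : x_1 = 0}, so ||L|| = 38. For any lambda with |lambda| < 38, set r = lambda/38 (|r| < 1); the vector x = (1, r, r^2, ...) is in l^2 and satisfies L x = 38(r, r^2, ...) = lambda x, so lambda is an eigenvalue. On the boundary |lambda| = 38 the geometric series diverges, so no l^2 eigenvector exists, but these lambda lie in the approximate point spectrum. Hence sigma(L) is the closed disk of radius 38 and sigma_p(L) is the open disk.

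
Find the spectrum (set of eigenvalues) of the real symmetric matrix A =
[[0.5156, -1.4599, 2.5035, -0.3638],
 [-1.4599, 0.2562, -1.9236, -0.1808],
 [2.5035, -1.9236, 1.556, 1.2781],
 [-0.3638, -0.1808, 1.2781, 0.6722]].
sigma(A) ≈ {-2, -1, 1, 5}

A is real symmetric, so its spectrum consists of real eigenvalues. Expanding the characteristic polynomial of the displayed matrix gives
  det(λ I - A) = p(λ) = λ^4 + (-3)λ^3 + (-11)λ^2 + (3)λ + (10).
Solving p(λ) = 0 yields eigenvalues ≈ -2, -1, 1, 5. (A is shown rounded to 4 decimals, so these recover the underlying integer eigenvalues to within that precision.)
Verification: the trace of A = 3 equals the sum of eigenvalues 3, and det(A) ≈ 9.9993 matches the eigenvalue product 10.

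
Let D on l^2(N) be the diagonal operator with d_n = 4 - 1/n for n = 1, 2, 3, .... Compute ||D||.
||D|| = 4

For a diagonal operator on l^2 with entries d_n, ||D|| = sup_n |d_n|. Here d_1 = 3, d_2 = 7/2, ..., and d_n = 4 - 1/n increases monotonically toward 4. All terms lie in [3, 4), so |d_n| = d_n and the supremum is the limit 4, which is not attained by any individual d_n. Hence ||D|| = 4.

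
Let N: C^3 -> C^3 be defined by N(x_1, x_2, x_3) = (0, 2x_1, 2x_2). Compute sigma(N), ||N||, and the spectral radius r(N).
sigma(N) = {0}; ||N|| = 2; r(N) = 0. (N is nilpotent with N^3 = 0.)

On C^3, N is a strictly lower-triangular matrix with 2 on the subdiagonal and zeros elsewhere, so its characteristic polynomial is lambda^3 and every eigenvalue is 0: sigma(N) = {0}. For the operator norm, N e_i = 2e_{i+1} for i = 1, ..., 2 and N e_3 = 0, so the singular values of N are 2 (with multiplicity 2) and 0; hence ||N|| = 2. The spectral radius r(N) = max|lambda| = 0. Note ||N|| > r(N) — characteristic of non-normal nilpotent operators. Indeed N^3 = 0.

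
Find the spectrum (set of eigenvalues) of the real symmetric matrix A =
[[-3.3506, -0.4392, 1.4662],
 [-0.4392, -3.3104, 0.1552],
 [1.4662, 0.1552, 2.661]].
sigma(A) ≈ {-4, -3, 3}

A is real symmetric, so its spectrum consists of real eigenvalues. Expanding the characteristic polynomial of the displayed matrix gives
  det(λ I - A) = p(λ) = λ^3 + (4)λ^2 + (-9)λ + (-36).
Solving p(λ) = 0 yields eigenvalues ≈ -4, -3, 3. (A is shown rounded to 4 decimals, so these recover the underlying integer eigenvalues to within that precision.)
Verification: the trace of A = -4 equals the sum of eigenvalues -4, and det(A) ≈ 35.9994 matches the eigenvalue product 36.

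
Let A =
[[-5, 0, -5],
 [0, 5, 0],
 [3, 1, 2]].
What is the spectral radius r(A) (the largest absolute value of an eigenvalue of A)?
r(A) = 5

The eigenvalues of A are the roots of its characteristic polynomial. With M = A (coefficients from the trace, the sum of principal 2x2 minors, and det A):
  p(λ) = det(λ I - M) = λ^3 - 2λ^2 - 10λ - 25.
By the rational root theorem any rational root is an integer divisor of 25. Testing λ = 5: p(5) = 125 - 50 - 50 - 25 = 0, so λ = 5 is a root. Dividing out (λ - 5) leaves p(λ) = (λ - 5)(λ^2 + 3λ + 5). For λ^2 + 3λ + 5 the discriminant is -11. It is negative, so the roots are the complex-conjugate pair λ = -3/2 ± (sqrt(11)/2) i ≈ -1.5 ± 1.6583i. For a conjugate pair the product of the roots equals the constant term, so |λ|^2 = 5 and |λ| = sqrt(5) ≈ 2.2361.
Thus the eigenvalues (to 4 decimals) are -1.5 ± 1.6583i (modulus 2.2361); 5 (modulus 5). The spectral radius is the largest modulus: r(A) = 5. (Cross-check: r(A) ≤ ||A||_2 ≈ 7.9337; equality holds whenever A is normal, though it can also hold for some non-normal A.)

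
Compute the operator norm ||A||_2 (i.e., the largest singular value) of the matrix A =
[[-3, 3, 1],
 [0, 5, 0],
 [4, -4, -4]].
||A||_2 ≈ 8.7729 (= sqrt(largest eigenvalue of A^T A))

||A||_2 = sigma_max(A) = sqrt(lambda_max(A^T A)). Form the symmetric matrix M = A^T A =
[[25, -25, -19],
 [-25, 50, 19],
 [-19, 19, 17]].
Its characteristic polynomial (trace, sum of principal 2x2 minors, determinant of M give the coefficients) is
  p(λ) = det(λ I - M) = λ^3 - 92λ^2 + 1178λ - 1600.
No integer candidate from the rational root theorem (±divisors of 1600) is a root, so the roots are irrational. The cubic discriminant is Δ = 3275095968 > 0, so there are three distinct real roots. p(1) = -513 and p(2) = 396 have opposite signs, so a root lies in (1, 2); Newton's method refines it to λ ≈ 1.5405. p(13) = 363 and p(14) = -396 have opposite signs, so a root lies in (13, 14); Newton's method refines it to λ ≈ 13.4952. p(76) = -4488 and p(77) = 171 have opposite signs, so a root lies in (76, 77); Newton's method refines it to λ ≈ 76.9643. Check (Vieta): the three roots sum to 92, matching tr M = 92.
So the eigenvalues of A^T A are ≈ 1.5405, 13.4952, 76.9643 (all ≥ 0, as they must be for A^T A). The largest is λ_max ≈ 76.9643, hence ||A||_2 = sqrt(λ_max) ≈ 8.7729.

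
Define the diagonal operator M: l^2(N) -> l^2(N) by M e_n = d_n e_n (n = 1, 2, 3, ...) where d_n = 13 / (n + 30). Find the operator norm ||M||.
||M|| = 13/31 (attained at n = 1)

For M diagonal, ||M|| = sup_n |d_n| = sup_n 13/(n + 30). This is positive and strictly decreasing in n, so the supremum is attained at n = 1: d_1 = 13/(1 + 30) = 13/31. Hence ||M|| = 13/31.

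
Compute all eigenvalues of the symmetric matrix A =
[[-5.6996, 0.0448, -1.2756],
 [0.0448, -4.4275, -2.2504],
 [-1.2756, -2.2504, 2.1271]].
sigma(A) ≈ {-6, -5, 3}

A is real symmetric, so its spectrum consists of real eigenvalues. Expanding the characteristic polynomial of the displayed matrix gives
  det(λ I - A) = p(λ) = λ^3 + (8)λ^2 + (-3)λ + (-89.999).
Solving p(λ) = 0 yields eigenvalues ≈ -6, -5, 3. (A is shown rounded to 4 decimals, so these recover the underlying integer eigenvalues to within that precision.)
Verification: the trace of A = -8 equals the sum of eigenvalues -8, and det(A) ≈ 89.9990 matches the eigenvalue product 90.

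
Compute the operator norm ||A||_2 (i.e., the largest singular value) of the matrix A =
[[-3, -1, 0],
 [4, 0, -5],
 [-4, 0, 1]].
||A||_2 ≈ 7.6646 (= sqrt(largest eigenvalue of A^T A))

||A||_2 = sigma_max(A) = sqrt(lambda_max(A^T A)). Form the symmetric matrix M = A^T A =
[[41, 3, -24],
 [3, 1, 0],
 [-24, 0, 26]].
Its characteristic polynomial (trace, sum of principal 2x2 minors, determinant of M give the coefficients) is
  p(λ) = det(λ I - M) = λ^3 - 68λ^2 + 548λ - 256.
No integer candidate from the rational root theorem (±divisors of 256) is a root, so the roots are irrational. The cubic discriminant is Δ = 578304000 > 0, so there are three distinct real roots. p(0) = -256 and p(1) = 225 have opposite signs, so a root lies in (0, 1); Newton's method refines it to λ ≈ 0.4977. p(8) = 288 and p(9) = -103 have opposite signs, so a root lies in (8, 9); Newton's method refines it to λ ≈ 8.7565. p(58) = -2112 and p(59) = 747 have opposite signs, so a root lies in (58, 59); Newton's method refines it to λ ≈ 58.7459. Check (Vieta): the three roots sum to 68, matching tr M = 68.
So the eigenvalues of A^T A are ≈ 0.4977, 8.7565, 58.7459 (all ≥ 0, as they must be for A^T A). The largest is λ_max ≈ 58.7459, hence ||A||_2 = sqrt(λ_max) ≈ 7.6646.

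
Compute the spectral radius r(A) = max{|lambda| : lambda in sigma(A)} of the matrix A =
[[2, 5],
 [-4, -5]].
r(A) = sqrt(10) ≈ 3.1623

The eigenvalues of A are the roots of its characteristic polynomial. With M = A (coefficients from the trace and determinant):
  p(λ) = det(λ I - M) = λ^2 + 3λ + 10.
For λ^2 + 3λ + 10 the discriminant is -31. It is negative, so the roots are the complex-conjugate pair λ = -3/2 ± (sqrt(31)/2) i ≈ -1.5 ± 2.7839i. For a conjugate pair the product of the roots equals the constant term, so |λ|^2 = 10 and |λ| = sqrt(10) ≈ 3.1623.
Thus the eigenvalues (to 4 decimals) are -1.5 ± 2.7839i (modulus 3.1623). The spectral radius is the largest modulus: r(A) = sqrt(10) ≈ 3.1623. (Cross-check: r(A) ≤ ||A||_2 ≈ 8.279; equality holds whenever A is normal, though it can also hold for some non-normal A.)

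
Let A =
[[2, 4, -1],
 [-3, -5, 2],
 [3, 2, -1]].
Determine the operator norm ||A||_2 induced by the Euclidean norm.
||A||_2 ≈ 8.3987 (= sqrt(largest eigenvalue of A^T A))

||A||_2 = sigma_max(A) = sqrt(lambda_max(A^T A)). Form the symmetric matrix M = A^T A =
[[22, 29, -11],
 [29, 45, -16],
 [-11, -16, 6]].
Its characteristic polynomial (trace, sum of principal 2x2 minors, determinant of M give the coefficients) is
  p(λ) = det(λ I - M) = λ^3 - 73λ^2 + 174λ - 25.
No integer candidate from the rational root theorem (±divisors of 25) is a root, so the roots are irrational. The cubic discriminant is Δ = 107066033 > 0, so there are three distinct real roots. p(0) = -25 and p(1) = 77 have opposite signs, so a root lies in (0, 1); Newton's method refines it to λ ≈ 0.1535. p(2) = 39 and p(3) = -133 have opposite signs, so a root lies in (2, 3); Newton's method refines it to λ ≈ 2.3082. p(70) = -2545 and p(71) = 2247 have opposite signs, so a root lies in (70, 71); Newton's method refines it to λ ≈ 70.5383. Check (Vieta): the three roots sum to 73, matching tr M = 73.
So the eigenvalues of A^T A are ≈ 0.1535, 2.3082, 70.5383 (all ≥ 0, as they must be for A^T A). The largest is λ_max ≈ 70.5383, hence ||A||_2 = sqrt(λ_max) ≈ 8.3987.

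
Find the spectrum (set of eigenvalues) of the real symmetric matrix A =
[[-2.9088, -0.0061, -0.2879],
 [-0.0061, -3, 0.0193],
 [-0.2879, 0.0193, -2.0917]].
sigma(A) ≈ {-3, -2} (-3 with multiplicity 2)

A is real symmetric, so its spectrum consists of real eigenvalues. Expanding the characteristic polynomial of the displayed matrix gives
  det(λ I - A) = p(λ) = λ^3 + (8)λ^2 + (21)λ + (18).
Solving p(λ) = 0 yields eigenvalues ≈ -3, -3, -2. (A is shown rounded to 4 decimals, so these recover the underlying integer eigenvalues to within that precision.)
Verification: the trace of A = -8 equals the sum of eigenvalues -8, and det(A) ≈ -18.0007 matches the eigenvalue product -18.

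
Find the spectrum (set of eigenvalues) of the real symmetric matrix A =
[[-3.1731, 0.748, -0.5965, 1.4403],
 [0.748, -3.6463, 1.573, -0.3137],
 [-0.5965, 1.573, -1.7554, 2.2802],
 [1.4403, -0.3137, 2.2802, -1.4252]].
sigma(A) ≈ {-6, -3, -2, 1}

A is real symmetric, so its spectrum consists of real eigenvalues. Expanding the characteristic polynomial of the displayed matrix gives
  det(λ I - A) = p(λ) = λ^4 + (10)λ^3 + (25)λ^2 + (0)λ + (-35.9989).
Solving p(λ) = 0 yields eigenvalues ≈ -6, -3, -2, 1. (A is shown rounded to 4 decimals, so these recover the underlying integer eigenvalues to within that precision.)
Verification: the trace of A = -10 equals the sum of eigenvalues -10, and det(A) ≈ -35.9989 matches the eigenvalue product -36.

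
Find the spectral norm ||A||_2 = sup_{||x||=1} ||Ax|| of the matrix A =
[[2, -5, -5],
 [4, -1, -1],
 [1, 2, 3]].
||A||_2 ≈ 8.3651 (= sqrt(largest eigenvalue of A^T A))

||A||_2 = sigma_max(A) = sqrt(lambda_max(A^T A)). Form the symmetric matrix M = A^T A =
[[21, -12, -11],
 [-12, 30, 32],
 [-11, 32, 35]].
Its characteristic polynomial (trace, sum of principal 2x2 minors, determinant of M give the coefficients) is
  p(λ) = det(λ I - M) = λ^3 - 86λ^2 + 1126λ - 324.
No integer candidate from the rational root theorem (±divisors of 324) is a root, so the roots are irrational. The cubic discriminant is Δ = 3404282016 > 0, so there are three distinct real roots. p(0) = -324 and p(1) = 717 have opposite signs, so a root lies in (0, 1); Newton's method refines it to λ ≈ 0.2943. p(15) = 591 and p(16) = -228 have opposite signs, so a root lies in (15, 16); Newton's method refines it to λ ≈ 15.731. p(69) = -3567 and p(70) = 96 have opposite signs, so a root lies in (69, 70); Newton's method refines it to λ ≈ 69.9746. Check (Vieta): the three roots sum to 86, matching tr M = 86.
So the eigenvalues of A^T A are ≈ 0.2943, 15.731, 69.9746 (all ≥ 0, as they must be for A^T A). The largest is λ_max ≈ 69.9746, hence ||A||_2 = sqrt(λ_max) ≈ 8.3651.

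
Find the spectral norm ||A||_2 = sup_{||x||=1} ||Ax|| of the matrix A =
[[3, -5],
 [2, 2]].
||A||_2 = sqrt((42 + sqrt(740))/2) ≈ 5.8823 (= sqrt(largest eigenvalue of A^T A))

||A||_2 = sigma_max(A) = sqrt(lambda_max(A^T A)). Form the symmetric matrix M = A^T A =
[[13, -11],
 [-11, 29]].
Its characteristic polynomial (trace, determinant of M give the coefficients) is
  p(λ) = det(λ I - M) = λ^2 - 42λ + 256.
For λ^2 - 42λ + 256 the discriminant is 740. It is nonnegative but not a perfect square, so the roots are real and irrational: λ = (42 ± sqrt(740))/2 ≈ 34.6015, 7.3985.
So the eigenvalues of A^T A are ≈ 7.3985, 34.6015 (all ≥ 0, as they must be for A^T A). The largest is λ_max = (42 + sqrt(740))/2 ≈ 34.6015, hence ||A||_2 = sqrt(λ_max) = sqrt((42 + sqrt(740))/2) ≈ 5.8823.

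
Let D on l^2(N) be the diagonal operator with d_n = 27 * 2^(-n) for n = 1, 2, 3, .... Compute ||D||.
||D|| = 27/2 (attained at n = 1)

For D diagonal, ||D|| = sup_n |d_n|. The sequence d_n = 27 * 2^(-n) is positive and strictly decreasing (ratio 2^(-1) < 1), so the supremum is d_1 = 27/2. Hence ||D|| = 27/2.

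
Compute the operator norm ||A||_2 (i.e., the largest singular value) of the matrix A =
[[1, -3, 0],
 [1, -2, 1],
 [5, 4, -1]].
||A||_2 ≈ 6.6508 (= sqrt(largest eigenvalue of A^T A))

||A||_2 = sigma_max(A) = sqrt(lambda_max(A^T A)). Form the symmetric matrix M = A^T A =
[[27, 15, -4],
 [15, 29, -6],
 [-4, -6, 2]].
Its characteristic polynomial (trace, sum of principal 2x2 minors, determinant of M give the coefficients) is
  p(λ) = det(λ I - M) = λ^3 - 58λ^2 + 618λ - 400.
No integer candidate from the rational root theorem (±divisors of 400) is a root, so the roots are irrational. The cubic discriminant is Δ = 282253808 > 0, so there are three distinct real roots. p(0) = -400 and p(1) = 161 have opposite signs, so a root lies in (0, 1); Newton's method refines it to λ ≈ 0.6916. p(13) = 29 and p(14) = -372 have opposite signs, so a root lies in (13, 14); Newton's method refines it to λ ≈ 13.0754. p(44) = -312 and p(45) = 1085 have opposite signs, so a root lies in (44, 45); Newton's method refines it to λ ≈ 44.233. Check (Vieta): the three roots sum to 58, matching tr M = 58.
So the eigenvalues of A^T A are ≈ 0.6916, 13.0754, 44.233 (all ≥ 0, as they must be for A^T A). The largest is λ_max ≈ 44.233, hence ||A||_2 = sqrt(λ_max) ≈ 6.6508.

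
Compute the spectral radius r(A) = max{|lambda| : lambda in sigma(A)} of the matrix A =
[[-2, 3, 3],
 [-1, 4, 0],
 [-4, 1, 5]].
r(A) = 4

The eigenvalues of A are the roots of its characteristic polynomial. With M = A (coefficients from the trace, the sum of principal 2x2 minors, and det A):
  p(λ) = det(λ I - M) = λ^3 - 7λ^2 + 17λ - 20.
By the rational root theorem any rational root is an integer divisor of 20. Testing λ = 4: p(4) = 64 - 112 + 68 - 20 = 0, so λ = 4 is a root. Dividing out (λ - 4) leaves p(λ) = (λ - 4)(λ^2 - 3λ + 5). For λ^2 - 3λ + 5 the discriminant is -11. It is negative, so the roots are the complex-conjugate pair λ = 3/2 ± (sqrt(11)/2) i ≈ 1.5 ± 1.6583i. For a conjugate pair the product of the roots equals the constant term, so |λ|^2 = 5 and |λ| = sqrt(5) ≈ 2.2361.
Thus the eigenvalues (to 4 decimals) are 1.5 ± 1.6583i (modulus 2.2361); 4 (modulus 4). The spectral radius is the largest modulus: r(A) = 4. (Cross-check: r(A) ≤ ||A||_2 ≈ 8.024; equality holds whenever A is normal, though it can also hold for some non-normal A.)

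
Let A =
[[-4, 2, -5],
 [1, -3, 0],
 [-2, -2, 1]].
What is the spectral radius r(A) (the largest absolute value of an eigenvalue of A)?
r(A) ≈ 5.6839

The eigenvalues of A are the roots of its characteristic polynomial. With M = A (coefficients from the trace, the sum of principal 2x2 minors, and det A):
  p(λ) = det(λ I - M) = λ^3 + 6λ^2 - 7λ - 50.
No integer candidate from the rational root theorem (±divisors of 50) is a root, so the roots are irrational. The cubic discriminant is Δ = 16636 > 0, so there are three distinct real roots. p(-6) = -8 and p(-5) = 10 have opposite signs, so a root lies in (-6, -5); Newton's method refines it to λ ≈ -5.6839. p(-4) = 10 and p(-3) = -2 have opposite signs, so a root lies in (-4, -3); Newton's method refines it to λ ≈ -3.1282. p(2) = -32 and p(3) = 10 have opposite signs, so a root lies in (2, 3); Newton's method refines it to λ ≈ 2.8121. Check (Vieta): the three roots sum to -6, matching tr M = -6.
Thus the eigenvalues (to 4 decimals) are -5.6839 (modulus 5.6839); -3.1282 (modulus 3.1282); 2.8121 (modulus 2.8121). The spectral radius is the largest modulus: r(A) ≈ 5.6839. (Cross-check: r(A) ≤ ||A||_2 ≈ 6.9108; equality holds whenever A is normal, though it can also hold for some non-normal A.)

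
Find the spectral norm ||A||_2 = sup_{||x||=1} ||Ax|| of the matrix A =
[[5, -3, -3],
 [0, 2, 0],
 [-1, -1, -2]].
||A||_2 ≈ 6.6614 (= sqrt(largest eigenvalue of A^T A))

||A||_2 = sigma_max(A) = sqrt(lambda_max(A^T A)). Form the symmetric matrix M = A^T A =
[[26, -14, -13],
 [-14, 14, 11],
 [-13, 11, 13]].
Its characteristic polynomial (trace, sum of principal 2x2 minors, determinant of M give the coefficients) is
  p(λ) = det(λ I - M) = λ^3 - 53λ^2 + 398λ - 676.
No integer candidate from the rational root theorem (±divisors of 676) is a root, so the roots are irrational. The cubic discriminant is Δ = 34547700 > 0, so there are three distinct real roots. p(2) = -84 and p(3) = 68 have opposite signs, so a root lies in (2, 3); Newton's method refines it to λ ≈ 2.4779. p(6) = 20 and p(7) = -144 have opposite signs, so a root lies in (6, 7); Newton's method refines it to λ ≈ 6.148. p(44) = -588 and p(45) = 1034 have opposite signs, so a root lies in (44, 45); Newton's method refines it to λ ≈ 44.3741. Check (Vieta): the three roots sum to 53, matching tr M = 53.
So the eigenvalues of A^T A are ≈ 2.4779, 6.148, 44.3741 (all ≥ 0, as they must be for A^T A). The largest is λ_max ≈ 44.3741, hence ||A||_2 = sqrt(λ_max) ≈ 6.6614.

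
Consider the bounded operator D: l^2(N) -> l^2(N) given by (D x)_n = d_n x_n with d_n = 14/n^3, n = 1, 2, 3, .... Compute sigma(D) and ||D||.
sigma(D) = {14/n^3 : n ≥ 1} ∪ {0}; ||D|| = 14

A bounded diagonal operator on l^2 with diagonal entries d_n has spectrum equal to the closure of {d_n : n ≥ 1}: every d_n is an eigenvalue (with eigenvector e_n), so {d_n} ⊂ sigma(D); the spectrum is closed, so its closure is too; and for lambda not in the closure, (D - lambda I) has bounded inverse (the diagonal entries 1/(d_n - lambda) are bounded). For our sequence d_n = 14/n^3, n = 1, 2, 3, ...:
  - {d_n} = {14/n^3 : n ≥ 1}; the only limit point is 0
  - closure = {14/n^3 : n ≥ 1} ∪ {0}
For the norm: a diagonal operator has ||D|| = sup_n |d_n|. Here d_n = 14/n^3 is positive and decreasing, so sup_n |d_n| = d_1 = 14. So ||D|| = 14.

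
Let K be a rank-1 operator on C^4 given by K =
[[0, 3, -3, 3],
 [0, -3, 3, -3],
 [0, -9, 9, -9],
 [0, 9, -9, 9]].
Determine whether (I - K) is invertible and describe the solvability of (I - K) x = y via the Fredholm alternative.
(I - K) is invertible (det(I - K) = -14 ≠ 0), so for every y in C^4 the equation (I - K) x = y has a unique solution.

K has rank 1, so it is an outer product K = u v^T: every row of K is a multiple of one row vector. Reading off the entries, u = (-1, 1, 3, -3) and v = (0, -3, 3, -3) (row i of K equals u_i·v^T). A rank-one matrix u v^T satisfies K u = u (v·u) and kills the (3)-dimensional subspace v^⊥, so its characteristic polynomial is lambda^3 (lambda - v·u) with v·u = tr K = 15. Hence the eigenvalues of I - K are 1 (multiplicity 3) and 1 - (15) = -14, so det(I - K) = -14. (Direct check: I - K =
[[1, -3, 3, -3],
 [0, 4, -3, 3],
 [0, 9, -8, 9],
 [0, -9, 9, -8]]
has determinant -14.) The finite-dimensional Fredholm alternative says: either (I - K) is invertible, or ker(I - K) ≠ {0} and then range(I - K) = ker((I - K)^*)^⊥, with dim ker(I - K) = dim ker((I - K)^*). Since det(I - K) ≠ 0, 1 is not an eigenvalue of K and ker(I - K) = {0}, so we are in the first case: for every y there is a unique x = (I - K)^(-1) y. Explicitly, by the Sherman–Morrison formula, (I - u v^T)^(-1) = I + u v^T/(1 - v·u), i.e. (I - K)^(-1) = I + K/(-14).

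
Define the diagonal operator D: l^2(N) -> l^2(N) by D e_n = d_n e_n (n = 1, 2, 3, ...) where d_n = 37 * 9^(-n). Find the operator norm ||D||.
||D|| = 37/9 (attained at n = 1)

For D diagonal, ||D|| = sup_n |d_n|. The sequence d_n = 37 * 9^(-n) is positive and strictly decreasing (ratio 9^(-1) < 1), so the supremum is d_1 = 37/9. Hence ||D|| = 37/9.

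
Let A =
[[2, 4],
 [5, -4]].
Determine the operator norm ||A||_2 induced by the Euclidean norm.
||A||_2 = sqrt((61 + sqrt(585))/2) ≈ 6.5264 (= sqrt(largest eigenvalue of A^T A))

||A||_2 = sigma_max(A) = sqrt(lambda_max(A^T A)). Form the symmetric matrix M = A^T A =
[[29, -12],
 [-12, 32]].
Its characteristic polynomial (trace, determinant of M give the coefficients) is
  p(λ) = det(λ I - M) = λ^2 - 61λ + 784.
For λ^2 - 61λ + 784 the discriminant is 585. It is nonnegative but not a perfect square, so the roots are real and irrational: λ = (61 ± sqrt(585))/2 ≈ 42.5934, 18.4066.
So the eigenvalues of A^T A are ≈ 18.4066, 42.5934 (all ≥ 0, as they must be for A^T A). The largest is λ_max = (61 + sqrt(585))/2 ≈ 42.5934, hence ||A||_2 = sqrt(λ_max) = sqrt((61 + sqrt(585))/2) ≈ 6.5264.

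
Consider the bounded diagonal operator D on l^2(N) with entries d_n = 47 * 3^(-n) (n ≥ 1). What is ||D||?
||D|| = 47/3 (attained at n = 1)

For D diagonal, ||D|| = sup_n |d_n|. The sequence d_n = 47 * 3^(-n) is positive and strictly decreasing (ratio 3^(-1) < 1), so the supremum is d_1 = 47/3. Hence ||D|| = 47/3.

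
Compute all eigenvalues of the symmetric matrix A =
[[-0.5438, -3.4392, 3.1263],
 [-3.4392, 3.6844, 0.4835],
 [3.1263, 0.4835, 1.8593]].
sigma(A) ≈ {-4, 3, 6}

A is real symmetric, so its spectrum consists of real eigenvalues. Expanding the characteristic polynomial of the displayed matrix gives
  det(λ I - A) = p(λ) = λ^3 + (-5)λ^2 + (-18)λ + (71.9977).
Solving p(λ) = 0 yields eigenvalues ≈ -4, 3, 6. (A is shown rounded to 4 decimals, so these recover the underlying integer eigenvalues to within that precision.)
Verification: the trace of A = 5 equals the sum of eigenvalues 5, and det(A) ≈ -71.9977 matches the eigenvalue product -72.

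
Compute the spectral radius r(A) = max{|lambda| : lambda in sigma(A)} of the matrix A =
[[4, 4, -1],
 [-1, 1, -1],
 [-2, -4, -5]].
r(A) ≈ 5.6988

The eigenvalues of A are the roots of its characteristic polynomial. With M = A (coefficients from the trace, the sum of principal 2x2 minors, and det A):
  p(λ) = det(λ I - M) = λ^3 - 23λ + 54.
No integer candidate from the rational root theorem (±divisors of 54) is a root, so the roots are irrational. The cubic discriminant is Δ = -30064 < 0, so there is one real root and a complex-conjugate pair. p(-6) = -24 and p(-5) = 44 have opposite signs, so a root lies in (-6, -5); Newton's method refines it to λ ≈ -5.6988. Dividing out (λ - (-5.6988)) leaves approximately λ^2 - 5.6988λ + 9.4758. For λ^2 - 5.6988λ + 9.4758 the discriminant is -5.4273. It is negative, so the remaining roots are the complex-conjugate pair λ ≈ 2.8494 ± 1.1648i. Their product equals the constant term, so |λ|^2 ≈ 9.4758 and |λ| ≈ 3.0783.
Thus the eigenvalues (to 4 decimals) are -5.6988 (modulus 5.6988); 2.8494 ± 1.1648i (modulus 3.0783). The spectral radius is the largest modulus: r(A) ≈ 5.6988. (Cross-check: r(A) ≤ ||A||_2 ≈ 7.6802; equality holds whenever A is normal, though it can also hold for some non-normal A.)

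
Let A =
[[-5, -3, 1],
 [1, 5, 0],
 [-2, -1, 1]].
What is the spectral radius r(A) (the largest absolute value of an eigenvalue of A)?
r(A) ≈ 4.68

The eigenvalues of A are the roots of its characteristic polynomial. With M = A (coefficients from the trace, the sum of principal 2x2 minors, and det A):
  p(λ) = det(λ I - M) = λ^3 - λ^2 - 20λ + 13.
No integer candidate from the rational root theorem (±divisors of 13) is a root, so the roots are irrational. The cubic discriminant is Δ = 32569 > 0, so there are three distinct real roots. p(-5) = -37 and p(-4) = 13 have opposite signs, so a root lies in (-5, -4); Newton's method refines it to λ ≈ -4.3226. p(0) = 13 and p(1) = -7 have opposite signs, so a root lies in (0, 1); Newton's method refines it to λ ≈ 0.6426. p(4) = -19 and p(5) = 13 have opposite signs, so a root lies in (4, 5); Newton's method refines it to λ ≈ 4.68. Check (Vieta): the three roots sum to 1, matching tr M = 1.
Thus the eigenvalues (to 4 decimals) are -4.3226 (modulus 4.3226); 0.6426 (modulus 0.6426); 4.68 (modulus 4.68). The spectral radius is the largest modulus: r(A) ≈ 4.68. (Cross-check: r(A) ≤ ||A||_2 ≈ 7.4654; equality holds whenever A is normal, though it can also hold for some non-normal A.)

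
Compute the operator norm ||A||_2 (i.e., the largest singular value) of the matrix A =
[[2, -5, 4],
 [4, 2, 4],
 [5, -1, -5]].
||A||_2 ≈ 7.6646 (= sqrt(largest eigenvalue of A^T A))

||A||_2 = sigma_max(A) = sqrt(lambda_max(A^T A)). Form the symmetric matrix M = A^T A =
[[45, -7, -1],
 [-7, 30, -7],
 [-1, -7, 57]].
Its characteristic polynomial (trace, sum of principal 2x2 minors, determinant of M give the coefficients) is
  p(λ) = det(λ I - M) = λ^3 - 132λ^2 + 5526λ - 71824.
No integer candidate from the rational root theorem (±divisors of 71824) is a root, so the roots are irrational. The cubic discriminant is Δ = 65232864 > 0, so there are three distinct real roots. p(25) = -549 and p(26) = 196 have opposite signs, so a root lies in (25, 26); Newton's method refines it to λ ≈ 25.722. p(47) = 133 and p(48) = -112 have opposite signs, so a root lies in (47, 48); Newton's method refines it to λ ≈ 47.5322. p(58) = -252 and p(59) = 97 have opposite signs, so a root lies in (58, 59); Newton's method refines it to λ ≈ 58.7458. Check (Vieta): the three roots sum to 132, matching tr M = 132.
So the eigenvalues of A^T A are ≈ 25.722, 47.5322, 58.7458 (all ≥ 0, as they must be for A^T A). The largest is λ_max ≈ 58.7458, hence ||A||_2 = sqrt(λ_max) ≈ 7.6646.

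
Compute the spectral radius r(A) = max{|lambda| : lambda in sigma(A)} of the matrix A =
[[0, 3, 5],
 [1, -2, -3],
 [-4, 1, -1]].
r(A) ≈ 4.7501

The eigenvalues of A are the roots of its characteristic polynomial. With M = A (coefficients from the trace, the sum of principal 2x2 minors, and det A):
  p(λ) = det(λ I - M) = λ^3 + 3λ^2 + 22λ - 4.
No integer candidate from the rational root theorem (±divisors of 4) is a root, so the roots are irrational. The cubic discriminant is Δ = -42988 < 0, so there is one real root and a complex-conjugate pair. p(0) = -4 and p(1) = 22 have opposite signs, so a root lies in (0, 1); Newton's method refines it to λ ≈ 0.1773. Dividing out (λ - (0.1773)) leaves approximately λ^2 + 3.1773λ + 22.5633. For λ^2 + 3.1773λ + 22.5633 the discriminant is -80.158. It is negative, so the remaining roots are the complex-conjugate pair λ ≈ -1.5886 ± 4.4765i. Their product equals the constant term, so |λ|^2 ≈ 22.5633 and |λ| ≈ 4.7501.
Thus the eigenvalues (to 4 decimals) are 0.1773 (modulus 0.1773); -1.5886 ± 4.4765i (modulus 4.7501). The spectral radius is the largest modulus: r(A) ≈ 4.7501. (Cross-check: r(A) ≤ ||A||_2 ≈ 6.8746; equality holds whenever A is normal, though it can also hold for some non-normal A.)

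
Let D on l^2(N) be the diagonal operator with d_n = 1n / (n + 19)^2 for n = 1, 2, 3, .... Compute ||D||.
||D|| = 1/76 (attained at n = 19)

For D diagonal, ||D|| = sup_n |d_n|. Treat f(x) = 1x / (x + 19)^2 for real x > 0. By the quotient rule, f'(x) = 1(19 - x)/(x + 19)^3, which is positive for x < 19 and negative for x > 19. So f has a unique maximum at x = 19, and since 19 is a positive integer, the supremum over n ≥ 1 is attained at n = 19: d_19 = 1·19/(19 + 19)^2 = 1·19/1444 = 1/76. Hence ||D|| = 1/76.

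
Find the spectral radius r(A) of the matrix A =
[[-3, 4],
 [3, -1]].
r(A) = (4 + sqrt(52))/2 ≈ 5.6056

The eigenvalues of A are the roots of its characteristic polynomial. With M = A (coefficients from the trace and determinant):
  p(λ) = det(λ I - M) = λ^2 + 4λ - 9.
For λ^2 + 4λ - 9 the discriminant is 52. It is nonnegative but not a perfect square, so the roots are real and irrational: λ = (-4 ± sqrt(52))/2 ≈ 1.6056, -5.6056.
Thus the eigenvalues (to 4 decimals) are 1.6056 (modulus 1.6056); -5.6056 (modulus 5.6056). The spectral radius is the largest modulus: r(A) = (4 + sqrt(52))/2 ≈ 5.6056. (Cross-check: r(A) ≤ ||A||_2 ≈ 5.7016; equality holds whenever A is normal, though it can also hold for some non-normal A.)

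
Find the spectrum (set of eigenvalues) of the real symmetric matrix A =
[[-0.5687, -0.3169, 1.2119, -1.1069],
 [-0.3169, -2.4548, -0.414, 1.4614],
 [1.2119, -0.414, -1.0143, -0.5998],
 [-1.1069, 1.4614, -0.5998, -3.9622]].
sigma(A) ≈ {-5, -2, 1} (-2 with multiplicity 2)

A is real symmetric, so its spectrum consists of real eigenvalues. Expanding the characteristic polynomial of the displayed matrix gives
  det(λ I - A) = p(λ) = λ^4 + (8)λ^3 + (15)λ^2 + (-4)λ + (-20).
Solving p(λ) = 0 yields eigenvalues ≈ -5, -2, -2, 1. (A is shown rounded to 4 decimals, so these recover the underlying integer eigenvalues to within that precision.)
Verification: the trace of A = -8 equals the sum of eigenvalues -8, and det(A) ≈ -20.0001 matches the eigenvalue product -20.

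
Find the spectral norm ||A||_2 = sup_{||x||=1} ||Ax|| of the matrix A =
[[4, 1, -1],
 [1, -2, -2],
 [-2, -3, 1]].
||A||_2 ≈ 5.3227 (= sqrt(largest eigenvalue of A^T A))

||A||_2 = sigma_max(A) = sqrt(lambda_max(A^T A)). Form the symmetric matrix M = A^T A =
[[21, 8, -8],
 [8, 14, 0],
 [-8, 0, 6]].
Its characteristic polynomial (trace, sum of principal 2x2 minors, determinant of M give the coefficients) is
  p(λ) = det(λ I - M) = λ^3 - 41λ^2 + 376λ - 484.
No integer candidate from the rational root theorem (±divisors of 484) is a root, so the roots are irrational. The cubic discriminant is Δ = 19571776 > 0, so there are three distinct real roots. p(1) = -148 and p(2) = 112 have opposite signs, so a root lies in (1, 2); Newton's method refines it to λ ≈ 1.5343. p(11) = 22 and p(12) = -148 have opposite signs, so a root lies in (11, 12); Newton's method refines it to λ ≈ 11.1341. p(28) = -148 and p(29) = 328 have opposite signs, so a root lies in (28, 29); Newton's method refines it to λ ≈ 28.3316. Check (Vieta): the three roots sum to 41, matching tr M = 41.
So the eigenvalues of A^T A are ≈ 1.5343, 11.1341, 28.3316 (all ≥ 0, as they must be for A^T A). The largest is λ_max ≈ 28.3316, hence ||A||_2 = sqrt(λ_max) ≈ 5.3227.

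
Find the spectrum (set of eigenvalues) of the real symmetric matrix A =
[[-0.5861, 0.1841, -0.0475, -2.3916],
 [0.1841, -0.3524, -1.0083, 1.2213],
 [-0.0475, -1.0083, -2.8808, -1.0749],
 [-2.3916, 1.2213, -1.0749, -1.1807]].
sigma(A) ≈ {-4, -3, 0, 2}

A is real symmetric, so its spectrum consists of real eigenvalues. Expanding the characteristic polynomial of the displayed matrix gives
  det(λ I - A) = p(λ) = λ^4 + (5)λ^3 + (-2)λ^2 + (-24)λ + (0).
Solving p(λ) = 0 yields eigenvalues ≈ -4, -3, 0, 2. (A is shown rounded to 4 decimals, so these recover the underlying integer eigenvalues to within that precision.)
Verification: the trace of A = -5 equals the sum of eigenvalues -5, and det(A) ≈ -0.0003 matches the eigenvalue product 0.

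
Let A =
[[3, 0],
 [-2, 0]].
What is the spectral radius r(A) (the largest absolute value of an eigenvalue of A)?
r(A) = 3

The eigenvalues of A are the roots of its characteristic polynomial. With M = A (coefficients from the trace and determinant):
  p(λ) = det(λ I - M) = λ^2 - 3λ.
For λ^2 - 3λ the discriminant is 9. It is a perfect square (3^2), so the roots are rational: λ = (3 ± 3)/2 = 3, 0.
Thus the eigenvalues (to 4 decimals) are 3 (modulus 3); 0 (modulus 0). The spectral radius is the largest modulus: r(A) = 3. (Cross-check: r(A) ≤ ||A||_2 ≈ 3.6056; equality holds whenever A is normal, though it can also hold for some non-normal A.)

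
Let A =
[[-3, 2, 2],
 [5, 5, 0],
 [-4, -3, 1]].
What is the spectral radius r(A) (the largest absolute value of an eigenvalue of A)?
r(A) ≈ 5.2971

The eigenvalues of A are the roots of its characteristic polynomial. With M = A (coefficients from the trace, the sum of principal 2x2 minors, and det A):
  p(λ) = det(λ I - M) = λ^3 - 3λ^2 - 15λ + 15.
No integer candidate from the rational root theorem (±divisors of 15) is a root, so the roots are irrational. The cubic discriminant is Δ = 23220 > 0, so there are three distinct real roots. p(-4) = -37 and p(-3) = 6 have opposite signs, so a root lies in (-4, -3); Newton's method refines it to λ ≈ -3.186. p(0) = 15 and p(1) = -2 have opposite signs, so a root lies in (0, 1); Newton's method refines it to λ ≈ 0.8888. p(5) = -10 and p(6) = 33 have opposite signs, so a root lies in (5, 6); Newton's method refines it to λ ≈ 5.2971. Check (Vieta): the three roots sum to 3, matching tr M = 3.
Thus the eigenvalues (to 4 decimals) are -3.186 (modulus 3.186); 0.8888 (modulus 0.8888); 5.2971 (modulus 5.2971). The spectral radius is the largest modulus: r(A) ≈ 5.2971. (Cross-check: r(A) ≤ ||A||_2 ≈ 8.7342; equality holds whenever A is normal, though it can also hold for some non-normal A.)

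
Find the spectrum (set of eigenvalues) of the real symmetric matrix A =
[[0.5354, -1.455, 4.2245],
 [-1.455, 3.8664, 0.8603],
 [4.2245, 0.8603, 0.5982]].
sigma(A) ≈ {-4, 4, 5}

A is real symmetric, so its spectrum consists of real eigenvalues. Expanding the characteristic polynomial of the displayed matrix gives
  det(λ I - A) = p(λ) = λ^3 + (-5)λ^2 + (-16)λ + (80.0016).
Solving p(λ) = 0 yields eigenvalues ≈ -4, 4, 5. (A is shown rounded to 4 decimals, so these recover the underlying integer eigenvalues to within that precision.)
Verification: the trace of A = 5 equals the sum of eigenvalues 5, and det(A) ≈ -80.0016 matches the eigenvalue product -80.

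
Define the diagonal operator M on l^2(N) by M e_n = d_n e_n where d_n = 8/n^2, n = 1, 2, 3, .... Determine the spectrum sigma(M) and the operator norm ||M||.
sigma(M) = {8/n^2 : n ≥ 1} ∪ {0}; ||M|| = 8

A bounded diagonal operator on l^2 with diagonal entries d_n has spectrum equal to the closure of {d_n : n ≥ 1}: every d_n is an eigenvalue (with eigenvector e_n), so {d_n} ⊂ sigma(M); the spectrum is closed, so its closure is too; and for lambda not in the closure, (M - lambda I) has bounded inverse (the diagonal entries 1/(d_n - lambda) are bounded). For our sequence d_n = 8/n^2, n = 1, 2, 3, ...:
  - {d_n} = {8/n^2 : n ≥ 1}; the only limit point is 0
  - closure = {8/n^2 : n ≥ 1} ∪ {0}
For the norm: a diagonal operator has ||M|| = sup_n |d_n|. Here d_n = 8/n^2 is positive and decreasing, so sup_n |d_n| = d_1 = 8. So ||M|| = 8.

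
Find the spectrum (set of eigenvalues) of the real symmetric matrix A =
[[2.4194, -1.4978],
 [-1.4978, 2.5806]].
sigma(A) ≈ {1, 4}

A is real symmetric, so its spectrum consists of real eigenvalues. Expanding the characteristic polynomial of the displayed matrix gives
  det(λ I - A) = p(λ) = λ^2 + (-5)λ + (4).
Solving p(λ) = 0 yields eigenvalues ≈ 1, 4. (A is shown rounded to 4 decimals, so these recover the underlying integer eigenvalues to within that precision.)
Verification: the trace of A = 5 equals the sum of eigenvalues 5, and det(A) ≈ 4.0001 matches the eigenvalue product 4.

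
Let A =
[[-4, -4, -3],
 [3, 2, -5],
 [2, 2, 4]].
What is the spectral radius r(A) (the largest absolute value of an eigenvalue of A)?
r(A) ≈ 3.3179

The eigenvalues of A are the roots of its characteristic polynomial. With M = A (coefficients from the trace, the sum of principal 2x2 minors, and det A):
  p(λ) = det(λ I - M) = λ^3 - 2λ^2 + 12λ - 10.
No integer candidate from the rational root theorem (±divisors of 10) is a root, so the roots are irrational. The cubic discriminant is Δ = -5036 < 0, so there is one real root and a complex-conjugate pair. p(0) = -10 and p(1) = 1 have opposite signs, so a root lies in (0, 1); Newton's method refines it to λ ≈ 0.9084. Dividing out (λ - (0.9084)) leaves approximately λ^2 - 1.0916λ + 11.0084. For λ^2 - 1.0916λ + 11.0084 the discriminant is -42.842. It is negative, so the remaining roots are the complex-conjugate pair λ ≈ 0.5458 ± 3.2727i. Their product equals the constant term, so |λ|^2 ≈ 11.0084 and |λ| ≈ 3.3179.
Thus the eigenvalues (to 4 decimals) are 0.9084 (modulus 0.9084); 0.5458 ± 3.2727i (modulus 3.3179). The spectral radius is the largest modulus: r(A) ≈ 3.3179. (Cross-check: r(A) ≤ ||A||_2 ≈ 7.8698; equality holds whenever A is normal, though it can also hold for some non-normal A.)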